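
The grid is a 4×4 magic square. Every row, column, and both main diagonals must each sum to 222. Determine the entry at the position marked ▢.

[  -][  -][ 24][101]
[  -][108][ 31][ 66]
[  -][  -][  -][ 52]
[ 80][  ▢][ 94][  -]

The remaining cell in row 2 is (2,1) = 222 − 205 = 17.
From column 3, 222 − (24 + 31 + 94) gives (3,3) = 73.
Using column 4: 101 + 66 + 52 + ? → (4,4) = 222 − 219 = 3.
From main diagonal, 222 − (108 + 73 + 3) gives (1,1) = 38.
From anti-diagonal, 222 − (101 + 31 + 80) gives (3,2) = 10.
The remaining cell in row 1 is (1,2) = 222 − 163 = 59.
From row 3, 222 − (10 + 73 + 52) gives (3,1) = 87.
Row 4: 80 + 94 + 3 + ? = 222, so (4,2) = 45.

45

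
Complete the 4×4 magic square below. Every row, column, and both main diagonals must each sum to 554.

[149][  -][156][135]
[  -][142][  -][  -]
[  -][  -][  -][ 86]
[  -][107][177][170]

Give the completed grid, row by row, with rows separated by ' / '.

Row 1: 149 + 156 + 135 + ? = 554, so (1,2) = 114.
The remaining cell in row 4 is (4,1) = 554 − 454 = 100.
Column 2: 114 + 142 + 107 + ? = 554, so (3,2) = 191.
Using column 4: 135 + 86 + 170 + ? → (2,4) = 554 − 391 = 163.
The remaining cell in main diagonal is (3,3) = 554 − 461 = 93.
Using anti-diagonal: 135 + 191 + 100 + ? → (2,3) = 554 − 426 = 128.
Using row 2: 142 + 128 + 163 + ? → (2,1) = 554 − 433 = 121.
From row 3, 554 − (191 + 93 + 86) gives (3,1) = 184.

149 114 156 135 / 121 142 128 163 / 184 191 93 86 / 100 107 177 170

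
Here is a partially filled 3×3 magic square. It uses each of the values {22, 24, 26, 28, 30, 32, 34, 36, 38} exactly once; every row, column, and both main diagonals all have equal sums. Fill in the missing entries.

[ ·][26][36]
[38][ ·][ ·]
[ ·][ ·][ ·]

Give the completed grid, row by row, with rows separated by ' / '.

28 26 36 / 38 30 22 / 24 34 32

The 9 entries sum to 270, so each line sums to 270/3 = 90.
Row 1: 26 + 36 + ? = 90, so (1,1) = 28.
Using column 1: 28 + 38 + ? → (3,1) = 90 − 66 = 24.
Anti-diagonal needs 90; the known cells sum to 60, so (2,2) = 30.
Row 2: 38 + 30 + ? = 90, so (2,3) = 22.
Column 2: 26 + 30 + ? = 90, so (3,2) = 34.
Column 3: 36 + 22 + ? = 90, so (3,3) = 32.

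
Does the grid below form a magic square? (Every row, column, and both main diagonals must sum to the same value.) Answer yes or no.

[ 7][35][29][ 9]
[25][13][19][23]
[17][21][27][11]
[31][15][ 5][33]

Row 1: 7 + 35 + 29 + 9 = 80.
Row 2: 25 + 13 + 19 + 23 = 80.
Row 3: 17 + 21 + 27 + 11 = 76.
Row 4: 31 + 15 + 5 + 33 = 84.
Column 1: 7 + 25 + 17 + 31 = 80.
Column 2: 35 + 13 + 21 + 15 = 84.
Column 3: 29 + 19 + 27 + 5 = 80.
Column 4: 9 + 23 + 11 + 33 = 76.
Main diagonal: 7 + 13 + 27 + 33 = 80.
Anti-diagonal: 9 + 19 + 21 + 31 = 80.

No — row 3 sums to 76 but anti-diagonal sums to 80.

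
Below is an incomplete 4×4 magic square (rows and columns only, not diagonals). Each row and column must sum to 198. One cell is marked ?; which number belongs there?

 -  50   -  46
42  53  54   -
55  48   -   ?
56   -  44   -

52

From row 2, 198 − (42 + 53 + 54) gives (2,4) = 49.
Column 1 must total 198; the given cells sum to 153, so (1,1) = 45.
Using column 2: 50 + 53 + 48 + ? → (4,2) = 198 − 151 = 47.
Row 1 needs 198; the known cells sum to 141, so (1,3) = 57.
The remaining cell in row 4 is (4,4) = 198 − 147 = 51.
Column 3: 57 + 54 + 44 + ? = 198, so (3,3) = 43.
Column 4: 46 + 49 + 51 + ? = 198, so (3,4) = 52.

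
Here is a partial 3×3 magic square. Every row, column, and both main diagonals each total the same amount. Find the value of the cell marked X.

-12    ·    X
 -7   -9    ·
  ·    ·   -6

Main diagonal is complete and sums to -27; that is the magic constant.
Using row 2: -7 + (-9) + ? → (2,3) = -27 − (-16) = -11.
Column 1 needs -27; the known cells sum to -19, so (3,1) = -8.
The remaining cell in column 3 is (1,3) = -27 − (-17) = -10.

-10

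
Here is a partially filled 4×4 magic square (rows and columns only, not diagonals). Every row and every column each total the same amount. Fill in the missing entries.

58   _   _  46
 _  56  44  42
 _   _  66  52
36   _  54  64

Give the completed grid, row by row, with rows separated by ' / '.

Column 4 is already complete: 46 + 42 + 52 + 64 = 204, so that is the magic constant.
The remaining cell in row 2 is (2,1) = 204 − 142 = 62.
Row 4 needs 204; the known cells sum to 154, so (4,2) = 50.
Column 1 needs 204; the known cells sum to 156, so (3,1) = 48.
The remaining cell in column 3 is (1,3) = 204 − 164 = 40.
Using row 1: 58 + 40 + 46 + ? → (1,2) = 204 − 144 = 60.
From row 3, 204 − (48 + 66 + 52) gives (3,2) = 38.

58 60 40 46 / 62 56 44 42 / 48 38 66 52 / 36 50 54 64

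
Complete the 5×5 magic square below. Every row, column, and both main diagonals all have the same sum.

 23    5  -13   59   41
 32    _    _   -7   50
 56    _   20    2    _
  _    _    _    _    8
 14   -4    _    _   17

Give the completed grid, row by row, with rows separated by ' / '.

23 5 -13 59 41 / 32 29 11 -7 50 / 56 38 20 2 -1 / -10 47 44 26 8 / 14 -4 53 35 17

Row 1 is already complete: 23 + 5 + -13 + 59 + 41 = 115, so that is the magic constant.
Using column 1: 23 + 32 + 56 + 14 + ? → (4,1) = 115 − 125 = -10.
From column 5, 115 − (41 + 50 + 8 + 17) gives (3,5) = -1.
Anti-diagonal needs 115; the known cells sum to 68, so (4,2) = 47.
Row 3 must total 115; the given cells sum to 77, so (3,2) = 38.
Using column 2: 5 + 38 + 47 + (-4) + ? → (2,2) = 115 − 86 = 29.
Main diagonal needs 115; the known cells sum to 89, so (4,4) = 26.
Row 2 must total 115; the given cells sum to 104, so (2,3) = 11.
Row 4 needs 115; the known cells sum to 71, so (4,3) = 44.
The remaining cell in column 3 is (5,3) = 115 − 62 = 53.
Column 4 needs 115; the known cells sum to 80, so (5,4) = 35.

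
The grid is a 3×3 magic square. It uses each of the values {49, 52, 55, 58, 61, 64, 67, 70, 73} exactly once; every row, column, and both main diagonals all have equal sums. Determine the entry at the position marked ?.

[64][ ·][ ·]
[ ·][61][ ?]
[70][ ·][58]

The 9 entries sum to 549, so each line sums to 549/3 = 183.
Using row 3: 70 + 58 + ? → (3,2) = 183 − 128 = 55.
Using column 1: 64 + 70 + ? → (2,1) = 183 − 134 = 49.
From column 2, 183 − (61 + 55) gives (1,2) = 67.
Anti-diagonal needs 183; the known cells sum to 131, so (1,3) = 52.
From row 2, 183 − (49 + 61) gives (2,3) = 73.

73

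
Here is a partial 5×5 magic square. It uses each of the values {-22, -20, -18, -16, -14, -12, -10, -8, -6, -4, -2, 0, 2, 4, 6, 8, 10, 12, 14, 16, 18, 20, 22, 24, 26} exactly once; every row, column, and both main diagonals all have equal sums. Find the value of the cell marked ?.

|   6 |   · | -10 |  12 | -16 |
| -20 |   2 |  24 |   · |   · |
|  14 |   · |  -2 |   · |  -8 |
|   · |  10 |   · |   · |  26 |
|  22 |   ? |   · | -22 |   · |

The 25 entries sum to 50, so each line sums to 50/5 = 10.
Row 1 must total 10; the given cells sum to -8, so (1,2) = 18.
Column 1 needs 10; the known cells sum to 22, so (4,1) = -12.
Anti-diagonal must total 10; the given cells sum to 14, so (2,4) = -4.
The remaining cell in row 2 is (2,5) = 10 − 2 = 8.
Column 5 needs 10; the known cells sum to 10, so (5,5) = 0.
Main diagonal: 6 + 2 + (-2) + 0 + ? = 10, so (4,4) = 4.
From row 4, 10 − (-12 + 10 + 4 + 26) gives (4,3) = -18.
Column 3 must total 10; the given cells sum to -6, so (5,3) = 16.
Column 4 needs 10; the known cells sum to -10, so (3,4) = 20.
Row 3 must total 10; the given cells sum to 24, so (3,2) = -14.
Row 5: 22 + 16 + (-22) + 0 + ? = 10, so (5,2) = -6.

-6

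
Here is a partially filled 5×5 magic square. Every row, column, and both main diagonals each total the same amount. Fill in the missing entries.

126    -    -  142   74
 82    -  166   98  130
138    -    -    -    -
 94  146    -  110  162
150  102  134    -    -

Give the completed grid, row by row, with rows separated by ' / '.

Column 1 is already complete: 126 + 82 + 138 + 94 + 150 = 590, so that is the magic constant.
From row 2, 590 − (82 + 166 + 98 + 130) gives (2,2) = 114.
From row 4, 590 − (94 + 146 + 110 + 162) gives (4,3) = 78.
Anti-diagonal: 74 + 98 + 146 + 150 + ? = 590, so (3,3) = 122.
Column 3: 166 + 122 + 78 + 134 + ? = 590, so (1,3) = 90.
Using main diagonal: 126 + 114 + 122 + 110 + ? → (5,5) = 590 − 472 = 118.
Using row 1: 126 + 90 + 142 + 74 + ? → (1,2) = 590 − 432 = 158.
Row 5 needs 590; the known cells sum to 504, so (5,4) = 86.
Column 2: 158 + 114 + 146 + 102 + ? = 590, so (3,2) = 70.
Column 4: 142 + 98 + 110 + 86 + ? = 590, so (3,4) = 154.
Column 5 needs 590; the known cells sum to 484, so (3,5) = 106.

126 158 90 142 74 / 82 114 166 98 130 / 138 70 122 154 106 / 94 146 78 110 162 / 150 102 134 86 118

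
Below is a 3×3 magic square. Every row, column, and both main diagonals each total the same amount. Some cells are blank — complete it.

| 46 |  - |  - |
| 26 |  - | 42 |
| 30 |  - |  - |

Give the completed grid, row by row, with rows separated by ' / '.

46 18 38 / 26 34 42 / 30 50 22

Column 1 is already complete: 46 + 26 + 30 = 102, so that is the magic constant.
Row 2: 26 + 42 + ? = 102, so (2,2) = 34.
Main diagonal must total 102; the given cells sum to 80, so (3,3) = 22.
Anti-diagonal: 34 + 30 + ? = 102, so (1,3) = 38.
Row 1 needs 102; the known cells sum to 84, so (1,2) = 18.
Row 3 needs 102; the known cells sum to 52, so (3,2) = 50.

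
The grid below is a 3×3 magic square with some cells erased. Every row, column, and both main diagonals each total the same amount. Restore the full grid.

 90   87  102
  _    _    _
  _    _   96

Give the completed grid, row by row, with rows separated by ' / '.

90 87 102 / 105 93 81 / 84 99 96

Row 1 is already complete: 90 + 87 + 102 = 279, so that is the magic constant.
From column 3, 279 − (102 + 96) gives (2,3) = 81.
Main diagonal needs 279; the known cells sum to 186, so (2,2) = 93.
Anti-diagonal must total 279; the given cells sum to 195, so (3,1) = 84.
Row 2 needs 279; the known cells sum to 174, so (2,1) = 105.
Row 3 must total 279; the given cells sum to 180, so (3,2) = 99.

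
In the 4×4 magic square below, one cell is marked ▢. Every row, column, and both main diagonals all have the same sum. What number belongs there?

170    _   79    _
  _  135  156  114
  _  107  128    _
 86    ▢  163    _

Column 3 is complete and sums to 526; that is the magic constant.
Row 2: 135 + 156 + 114 + ? = 526, so (2,1) = 121.
Using column 1: 170 + 121 + 86 + ? → (3,1) = 526 − 377 = 149.
From main diagonal, 526 − (170 + 135 + 128) gives (4,4) = 93.
From anti-diagonal, 526 − (156 + 107 + 86) gives (1,4) = 177.
From row 1, 526 − (170 + 79 + 177) gives (1,2) = 100.
Row 3: 149 + 107 + 128 + ? = 526, so (3,4) = 142.
Row 4 must total 526; the given cells sum to 342, so (4,2) = 184.

184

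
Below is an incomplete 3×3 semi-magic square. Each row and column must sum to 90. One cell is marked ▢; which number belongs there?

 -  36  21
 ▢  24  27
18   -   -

39

The remaining cell in row 1 is (1,1) = 90 − 57 = 33.
Row 2: 24 + 27 + ? = 90, so (2,1) = 39.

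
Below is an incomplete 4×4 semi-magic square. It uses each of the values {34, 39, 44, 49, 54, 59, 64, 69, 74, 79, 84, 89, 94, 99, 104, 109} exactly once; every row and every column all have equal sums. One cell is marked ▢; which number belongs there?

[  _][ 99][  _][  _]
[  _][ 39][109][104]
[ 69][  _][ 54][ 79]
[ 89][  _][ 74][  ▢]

59

The 16 entries sum to 1144, so each line sums to 1144/4 = 286.
Row 2 needs 286; the known cells sum to 252, so (2,1) = 34.
Using row 3: 69 + 54 + 79 + ? → (3,2) = 286 − 202 = 84.
Column 1 must total 286; the given cells sum to 192, so (1,1) = 94.
The remaining cell in column 2 is (4,2) = 286 − 222 = 64.
From column 3, 286 − (109 + 54 + 74) gives (1,3) = 49.
Row 1 needs 286; the known cells sum to 242, so (1,4) = 44.
Row 4: 89 + 64 + 74 + ? = 286, so (4,4) = 59.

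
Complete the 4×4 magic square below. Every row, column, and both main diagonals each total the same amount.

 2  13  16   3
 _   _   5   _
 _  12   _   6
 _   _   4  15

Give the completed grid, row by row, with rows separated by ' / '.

2 13 16 3 / 11 8 5 10 / 7 12 9 6 / 14 1 4 15

Row 1 is already complete: 2 + 13 + 16 + 3 = 34, so that is the magic constant.
Using column 3: 16 + 5 + 4 + ? → (3,3) = 34 − 25 = 9.
From column 4, 34 − (3 + 6 + 15) gives (2,4) = 10.
The remaining cell in main diagonal is (2,2) = 34 − 26 = 8.
Anti-diagonal needs 34; the known cells sum to 20, so (4,1) = 14.
The remaining cell in row 2 is (2,1) = 34 − 23 = 11.
Using row 3: 12 + 9 + 6 + ? → (3,1) = 34 − 27 = 7.
Row 4: 14 + 4 + 15 + ? = 34, so (4,2) = 1.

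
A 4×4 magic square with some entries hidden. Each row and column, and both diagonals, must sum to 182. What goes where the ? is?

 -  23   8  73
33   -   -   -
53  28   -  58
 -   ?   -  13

Row 1: 23 + 8 + 73 + ? = 182, so (1,1) = 78.
Row 3 needs 182; the known cells sum to 139, so (3,3) = 43.
Using column 1: 78 + 33 + 53 + ? → (4,1) = 182 − 164 = 18.
Column 4 needs 182; the known cells sum to 144, so (2,4) = 38.
From main diagonal, 182 − (78 + 43 + 13) gives (2,2) = 48.
The remaining cell in anti-diagonal is (2,3) = 182 − 119 = 63.
The remaining cell in column 2 is (4,2) = 182 − 99 = 83.

83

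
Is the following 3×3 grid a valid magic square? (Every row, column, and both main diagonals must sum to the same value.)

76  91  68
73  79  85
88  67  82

Row 1: 76 + 91 + 68 = 235.
Row 2: 73 + 79 + 85 = 237.
Row 3: 88 + 67 + 82 = 237.
Column 1: 76 + 73 + 88 = 237.
Column 2: 91 + 79 + 67 = 237.
Column 3: 68 + 85 + 82 = 235.
Main diagonal: 76 + 79 + 82 = 237.
Anti-diagonal: 68 + 79 + 88 = 235.

No — row 2 sums to 237 but anti-diagonal sums to 235.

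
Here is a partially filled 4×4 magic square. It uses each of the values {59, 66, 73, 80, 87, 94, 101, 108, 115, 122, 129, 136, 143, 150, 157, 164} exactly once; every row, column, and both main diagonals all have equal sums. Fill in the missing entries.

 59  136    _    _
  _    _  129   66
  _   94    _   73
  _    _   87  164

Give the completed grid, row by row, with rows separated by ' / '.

The 16 entries sum to 1784, so each line sums to 1784/4 = 446.
Column 4: 66 + 73 + 164 + ? = 446, so (1,4) = 143.
The remaining cell in anti-diagonal is (4,1) = 446 − 366 = 80.
Row 1 needs 446; the known cells sum to 338, so (1,3) = 108.
The remaining cell in row 4 is (4,2) = 446 − 331 = 115.
From column 2, 446 − (136 + 94 + 115) gives (2,2) = 101.
Column 3 must total 446; the given cells sum to 324, so (3,3) = 122.
From row 2, 446 − (101 + 129 + 66) gives (2,1) = 150.
Using row 3: 94 + 122 + 73 + ? → (3,1) = 446 − 289 = 157.

59 136 108 143 / 150 101 129 66 / 157 94 122 73 / 80 115 87 164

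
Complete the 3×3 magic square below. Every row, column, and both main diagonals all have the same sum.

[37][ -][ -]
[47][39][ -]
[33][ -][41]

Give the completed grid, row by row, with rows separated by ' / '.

Column 1 is already complete: 37 + 47 + 33 = 117, so that is the magic constant.
Using row 2: 47 + 39 + ? → (2,3) = 117 − 86 = 31.
Row 3 must total 117; the given cells sum to 74, so (3,2) = 43.
Using column 2: 39 + 43 + ? → (1,2) = 117 − 82 = 35.
Column 3 must total 117; the given cells sum to 72, so (1,3) = 45.

37 35 45 / 47 39 31 / 33 43 41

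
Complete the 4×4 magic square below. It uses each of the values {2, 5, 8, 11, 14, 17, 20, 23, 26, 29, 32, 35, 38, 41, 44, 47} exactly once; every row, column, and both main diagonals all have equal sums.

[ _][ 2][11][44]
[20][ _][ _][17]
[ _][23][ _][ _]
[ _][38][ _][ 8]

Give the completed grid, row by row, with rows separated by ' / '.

41 2 11 44 / 20 35 26 17 / 32 23 14 29 / 5 38 47 8

The 16 entries sum to 392, so each line sums to 392/4 = 98.
From row 1, 98 − (2 + 11 + 44) gives (1,1) = 41.
The remaining cell in column 2 is (2,2) = 98 − 63 = 35.
Column 4 needs 98; the known cells sum to 69, so (3,4) = 29.
Using main diagonal: 41 + 35 + 8 + ? → (3,3) = 98 − 84 = 14.
Row 2 must total 98; the given cells sum to 72, so (2,3) = 26.
Row 3 must total 98; the given cells sum to 66, so (3,1) = 32.
From column 1, 98 − (41 + 20 + 32) gives (4,1) = 5.
The remaining cell in column 3 is (4,3) = 98 − 51 = 47.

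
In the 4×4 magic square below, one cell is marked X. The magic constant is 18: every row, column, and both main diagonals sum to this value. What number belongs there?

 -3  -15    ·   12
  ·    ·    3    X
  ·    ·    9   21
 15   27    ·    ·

Row 1: -3 + (-15) + 12 + ? = 18, so (1,3) = 24.
Column 3 must total 18; the given cells sum to 36, so (4,3) = -18.
From anti-diagonal, 18 − (12 + 3 + 15) gives (3,2) = -12.
Row 3 needs 18; the known cells sum to 18, so (3,1) = 0.
From row 4, 18 − (15 + 27 + (-18)) gives (4,4) = -6.
Column 1 needs 18; the known cells sum to 12, so (2,1) = 6.
From column 2, 18 − (-15 + (-12) + 27) gives (2,2) = 18.
Column 4: 12 + 21 + (-6) + ? = 18, so (2,4) = -9.

-9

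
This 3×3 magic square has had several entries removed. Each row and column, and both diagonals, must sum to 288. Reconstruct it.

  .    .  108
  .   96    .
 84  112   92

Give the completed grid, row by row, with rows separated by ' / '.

100 80 108 / 104 96 88 / 84 112 92

Column 2: 96 + 112 + ? = 288, so (1,2) = 80.
Using column 3: 108 + 92 + ? → (2,3) = 288 − 200 = 88.
Main diagonal: 96 + 92 + ? = 288, so (1,1) = 100.
Row 2 must total 288; the given cells sum to 184, so (2,1) = 104.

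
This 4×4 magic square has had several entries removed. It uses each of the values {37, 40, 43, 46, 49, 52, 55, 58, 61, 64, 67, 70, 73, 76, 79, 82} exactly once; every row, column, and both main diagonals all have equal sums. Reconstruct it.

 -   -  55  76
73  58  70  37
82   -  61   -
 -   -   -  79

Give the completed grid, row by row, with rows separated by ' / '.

The 16 entries sum to 952, so each line sums to 952/4 = 238.
Column 3: 55 + 70 + 61 + ? = 238, so (4,3) = 52.
Column 4 needs 238; the known cells sum to 192, so (3,4) = 46.
Main diagonal must total 238; the given cells sum to 198, so (1,1) = 40.
Row 1: 40 + 55 + 76 + ? = 238, so (1,2) = 67.
From row 3, 238 − (82 + 61 + 46) gives (3,2) = 49.
From column 1, 238 − (40 + 73 + 82) gives (4,1) = 43.
Using column 2: 67 + 58 + 49 + ? → (4,2) = 238 − 174 = 64.

40 67 55 76 / 73 58 70 37 / 82 49 61 46 / 43 64 52 79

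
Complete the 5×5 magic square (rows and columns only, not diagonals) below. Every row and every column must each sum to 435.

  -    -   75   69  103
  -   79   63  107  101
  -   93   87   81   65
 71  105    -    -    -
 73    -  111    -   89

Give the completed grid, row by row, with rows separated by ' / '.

97 91 75 69 103 / 85 79 63 107 101 / 109 93 87 81 65 / 71 105 99 83 77 / 73 67 111 95 89

The remaining cell in row 2 is (2,1) = 435 − 350 = 85.
The remaining cell in row 3 is (3,1) = 435 − 326 = 109.
Column 1: 85 + 109 + 71 + 73 + ? = 435, so (1,1) = 97.
Column 3 must total 435; the given cells sum to 336, so (4,3) = 99.
Column 5 must total 435; the given cells sum to 358, so (4,5) = 77.
Row 1: 97 + 75 + 69 + 103 + ? = 435, so (1,2) = 91.
Row 4 must total 435; the given cells sum to 352, so (4,4) = 83.
From column 2, 435 − (91 + 79 + 93 + 105) gives (5,2) = 67.
From column 4, 435 − (69 + 107 + 81 + 83) gives (5,4) = 95.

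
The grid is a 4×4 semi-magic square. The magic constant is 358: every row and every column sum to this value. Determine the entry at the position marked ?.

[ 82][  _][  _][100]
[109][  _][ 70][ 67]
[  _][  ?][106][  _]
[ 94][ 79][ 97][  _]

From row 2, 358 − (109 + 70 + 67) gives (2,2) = 112.
The remaining cell in row 4 is (4,4) = 358 − 270 = 88.
Column 1 needs 358; the known cells sum to 285, so (3,1) = 73.
Column 3 must total 358; the given cells sum to 273, so (1,3) = 85.
Column 4 needs 358; the known cells sum to 255, so (3,4) = 103.
Row 1: 82 + 85 + 100 + ? = 358, so (1,2) = 91.
Using row 3: 73 + 106 + 103 + ? → (3,2) = 358 − 282 = 76.

76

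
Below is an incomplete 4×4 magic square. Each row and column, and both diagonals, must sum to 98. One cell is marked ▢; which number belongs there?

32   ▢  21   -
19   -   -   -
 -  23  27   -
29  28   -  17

Row 4 must total 98; the given cells sum to 74, so (4,3) = 24.
Column 1: 32 + 19 + 29 + ? = 98, so (3,1) = 18.
Column 3 needs 98; the known cells sum to 72, so (2,3) = 26.
Main diagonal: 32 + 27 + 17 + ? = 98, so (2,2) = 22.
The remaining cell in anti-diagonal is (1,4) = 98 − 78 = 20.
From row 1, 98 − (32 + 21 + 20) gives (1,2) = 25.

25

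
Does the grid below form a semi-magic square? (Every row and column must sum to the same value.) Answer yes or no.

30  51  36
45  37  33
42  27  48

Row 1: 30 + 51 + 36 = 117.
Row 2: 45 + 37 + 33 = 115.
Row 3: 42 + 27 + 48 = 117.
Column 1: 30 + 45 + 42 = 117.
Column 2: 51 + 37 + 27 = 115.
Column 3: 36 + 33 + 48 = 117.

No — row 1 sums to 117 but column 2 sums to 115.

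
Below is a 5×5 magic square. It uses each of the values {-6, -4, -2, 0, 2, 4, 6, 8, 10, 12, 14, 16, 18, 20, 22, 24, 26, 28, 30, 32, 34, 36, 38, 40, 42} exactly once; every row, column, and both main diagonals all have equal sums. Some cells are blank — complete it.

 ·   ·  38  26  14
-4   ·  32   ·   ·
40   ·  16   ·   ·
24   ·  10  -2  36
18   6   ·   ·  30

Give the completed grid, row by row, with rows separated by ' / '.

The 25 entries sum to 450, so each line sums to 450/5 = 90.
Row 4 needs 90; the known cells sum to 68, so (4,2) = 22.
From column 1, 90 − (-4 + 40 + 24 + 18) gives (1,1) = 12.
Column 3 needs 90; the known cells sum to 96, so (5,3) = -6.
Main diagonal needs 90; the known cells sum to 56, so (2,2) = 34.
Using anti-diagonal: 14 + 16 + 22 + 18 + ? → (2,4) = 90 − 70 = 20.
Using row 1: 12 + 38 + 26 + 14 + ? → (1,2) = 90 − 90 = 0.
From row 2, 90 − (-4 + 34 + 32 + 20) gives (2,5) = 8.
Row 5 needs 90; the known cells sum to 48, so (5,4) = 42.
Using column 2: 0 + 34 + 22 + 6 + ? → (3,2) = 90 − 62 = 28.
From column 4, 90 − (26 + 20 + (-2) + 42) gives (3,4) = 4.
From column 5, 90 − (14 + 8 + 36 + 30) gives (3,5) = 2.

12 0 38 26 14 / -4 34 32 20 8 / 40 28 16 4 2 / 24 22 10 -2 36 / 18 6 -6 42 30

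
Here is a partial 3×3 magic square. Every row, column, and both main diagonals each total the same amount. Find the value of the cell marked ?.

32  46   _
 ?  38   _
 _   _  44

Main diagonal is complete and sums to 114; that is the magic constant.
Row 1 needs 114; the known cells sum to 78, so (1,3) = 36.
From column 2, 114 − (46 + 38) gives (3,2) = 30.
Column 3 needs 114; the known cells sum to 80, so (2,3) = 34.
Using anti-diagonal: 36 + 38 + ? → (3,1) = 114 − 74 = 40.
From row 2, 114 − (38 + 34) gives (2,1) = 42.

42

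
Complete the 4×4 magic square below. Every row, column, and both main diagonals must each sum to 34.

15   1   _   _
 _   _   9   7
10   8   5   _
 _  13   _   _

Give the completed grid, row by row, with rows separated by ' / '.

15 1 4 14 / 6 12 9 7 / 10 8 5 11 / 3 13 16 2

Row 3 must total 34; the given cells sum to 23, so (3,4) = 11.
From column 2, 34 − (1 + 8 + 13) gives (2,2) = 12.
Main diagonal must total 34; the given cells sum to 32, so (4,4) = 2.
The remaining cell in row 2 is (2,1) = 34 − 28 = 6.
Using column 1: 15 + 6 + 10 + ? → (4,1) = 34 − 31 = 3.
Column 4 must total 34; the given cells sum to 20, so (1,4) = 14.
Using row 1: 15 + 1 + 14 + ? → (1,3) = 34 − 30 = 4.
The remaining cell in row 4 is (4,3) = 34 − 18 = 16.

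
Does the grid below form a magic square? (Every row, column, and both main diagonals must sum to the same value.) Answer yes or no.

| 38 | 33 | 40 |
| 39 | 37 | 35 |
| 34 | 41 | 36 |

Yes

Row 1: 38 + 33 + 40 = 111.
Row 2: 39 + 37 + 35 = 111.
Row 3: 34 + 41 + 36 = 111.
Column 1: 38 + 39 + 34 = 111.
Column 2: 33 + 37 + 41 = 111.
Column 3: 40 + 35 + 36 = 111.
Main diagonal: 38 + 37 + 36 = 111.
Anti-diagonal: 40 + 37 + 34 = 111.
All lines sum to 111.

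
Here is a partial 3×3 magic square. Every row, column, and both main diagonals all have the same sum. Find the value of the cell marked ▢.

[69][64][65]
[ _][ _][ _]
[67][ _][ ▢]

Row 1 is complete and sums to 198; that is the magic constant.
The remaining cell in column 1 is (2,1) = 198 − 136 = 62.
From anti-diagonal, 198 − (65 + 67) gives (2,2) = 66.
Row 2: 62 + 66 + ? = 198, so (2,3) = 70.
Column 2 must total 198; the given cells sum to 130, so (3,2) = 68.
Column 3 must total 198; the given cells sum to 135, so (3,3) = 63.

63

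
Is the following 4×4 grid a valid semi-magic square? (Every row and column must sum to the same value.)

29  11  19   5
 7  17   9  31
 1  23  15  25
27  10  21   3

Row 1: 29 + 11 + 19 + 5 = 64.
Row 2: 7 + 17 + 9 + 31 = 64.
Row 3: 1 + 23 + 15 + 25 = 64.
Row 4: 27 + 10 + 21 + 3 = 61.
Column 1: 29 + 7 + 1 + 27 = 64.
Column 2: 11 + 17 + 23 + 10 = 61.
Column 3: 19 + 9 + 15 + 21 = 64.
Column 4: 5 + 31 + 25 + 3 = 64.

No — row 4 sums to 61 but row 1 sums to 64.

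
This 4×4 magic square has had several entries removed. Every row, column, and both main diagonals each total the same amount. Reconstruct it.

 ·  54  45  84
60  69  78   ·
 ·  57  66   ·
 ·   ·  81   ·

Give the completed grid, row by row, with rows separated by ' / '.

Column 3 is already complete: 45 + 78 + 66 + 81 = 270, so that is the magic constant.
From row 1, 270 − (54 + 45 + 84) gives (1,1) = 87.
Row 2 needs 270; the known cells sum to 207, so (2,4) = 63.
The remaining cell in column 2 is (4,2) = 270 − 180 = 90.
Main diagonal must total 270; the given cells sum to 222, so (4,4) = 48.
Anti-diagonal must total 270; the given cells sum to 219, so (4,1) = 51.
From column 1, 270 − (87 + 60 + 51) gives (3,1) = 72.
Using column 4: 84 + 63 + 48 + ? → (3,4) = 270 − 195 = 75.

87 54 45 84 / 60 69 78 63 / 72 57 66 75 / 51 90 81 48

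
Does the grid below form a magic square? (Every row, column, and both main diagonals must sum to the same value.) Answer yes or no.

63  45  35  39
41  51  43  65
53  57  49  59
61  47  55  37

No — row 2 sums to 200 but row 1 sums to 182.

Row 1: 63 + 45 + 35 + 39 = 182.
Row 2: 41 + 51 + 43 + 65 = 200.
Row 3: 53 + 57 + 49 + 59 = 218.
Row 4: 61 + 47 + 55 + 37 = 200.
Column 1: 63 + 41 + 53 + 61 = 218.
Column 2: 45 + 51 + 57 + 47 = 200.
Column 3: 35 + 43 + 49 + 55 = 182.
Column 4: 39 + 65 + 59 + 37 = 200.
Main diagonal: 63 + 51 + 49 + 37 = 200.
Anti-diagonal: 39 + 43 + 57 + 61 = 200.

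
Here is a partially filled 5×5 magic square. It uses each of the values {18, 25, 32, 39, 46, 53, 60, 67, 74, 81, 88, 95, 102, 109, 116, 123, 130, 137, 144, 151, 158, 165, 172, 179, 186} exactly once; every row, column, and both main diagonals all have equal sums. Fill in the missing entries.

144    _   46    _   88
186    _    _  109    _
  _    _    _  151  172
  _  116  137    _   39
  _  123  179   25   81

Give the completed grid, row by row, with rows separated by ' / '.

144 165 46 67 88 / 186 32 53 109 130 / 18 74 95 151 172 / 60 116 137 158 39 / 102 123 179 25 81

The 25 entries sum to 2550, so each line sums to 2550/5 = 510.
From row 5, 510 − (123 + 179 + 25 + 81) gives (5,1) = 102.
Column 5 must total 510; the given cells sum to 380, so (2,5) = 130.
Anti-diagonal must total 510; the given cells sum to 415, so (3,3) = 95.
Using column 3: 46 + 95 + 137 + 179 + ? → (2,3) = 510 − 457 = 53.
The remaining cell in row 2 is (2,2) = 510 − 478 = 32.
Main diagonal needs 510; the known cells sum to 352, so (4,4) = 158.
From row 4, 510 − (116 + 137 + 158 + 39) gives (4,1) = 60.
Column 1: 144 + 186 + 60 + 102 + ? = 510, so (3,1) = 18.
Column 4 must total 510; the given cells sum to 443, so (1,4) = 67.
Row 1: 144 + 46 + 67 + 88 + ? = 510, so (1,2) = 165.
Row 3: 18 + 95 + 151 + 172 + ? = 510, so (3,2) = 74.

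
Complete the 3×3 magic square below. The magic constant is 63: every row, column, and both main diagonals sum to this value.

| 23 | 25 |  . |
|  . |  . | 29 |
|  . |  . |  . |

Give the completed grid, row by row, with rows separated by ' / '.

23 25 15 / 13 21 29 / 27 17 19

Row 1: 23 + 25 + ? = 63, so (1,3) = 15.
Column 3 must total 63; the given cells sum to 44, so (3,3) = 19.
Using main diagonal: 23 + 19 + ? → (2,2) = 63 − 42 = 21.
Using anti-diagonal: 15 + 21 + ? → (3,1) = 63 − 36 = 27.
From row 2, 63 − (21 + 29) gives (2,1) = 13.
Using row 3: 27 + 19 + ? → (3,2) = 63 − 46 = 17.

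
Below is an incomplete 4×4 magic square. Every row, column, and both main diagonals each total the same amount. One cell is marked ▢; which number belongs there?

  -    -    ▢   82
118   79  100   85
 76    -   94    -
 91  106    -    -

Row 2 is complete and sums to 382; that is the magic constant.
Column 1: 118 + 76 + 91 + ? = 382, so (1,1) = 97.
Main diagonal must total 382; the given cells sum to 270, so (4,4) = 112.
The remaining cell in anti-diagonal is (3,2) = 382 − 273 = 109.
Row 3 must total 382; the given cells sum to 279, so (3,4) = 103.
Using row 4: 91 + 106 + 112 + ? → (4,3) = 382 − 309 = 73.
Column 2 must total 382; the given cells sum to 294, so (1,2) = 88.
From column 3, 382 − (100 + 94 + 73) gives (1,3) = 115.

115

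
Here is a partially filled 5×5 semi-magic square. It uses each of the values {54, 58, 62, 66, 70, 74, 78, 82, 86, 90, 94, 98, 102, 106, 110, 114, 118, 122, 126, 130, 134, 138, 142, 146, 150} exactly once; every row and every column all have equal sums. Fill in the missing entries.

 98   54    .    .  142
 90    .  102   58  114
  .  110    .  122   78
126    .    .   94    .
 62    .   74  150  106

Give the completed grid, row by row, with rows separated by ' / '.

98 54 130 86 142 / 90 146 102 58 114 / 134 110 66 122 78 / 126 82 138 94 70 / 62 118 74 150 106

The 25 entries sum to 2550, so each line sums to 2550/5 = 510.
From row 2, 510 − (90 + 102 + 58 + 114) gives (2,2) = 146.
Row 5 must total 510; the given cells sum to 392, so (5,2) = 118.
From column 1, 510 − (98 + 90 + 126 + 62) gives (3,1) = 134.
Column 2: 54 + 146 + 110 + 118 + ? = 510, so (4,2) = 82.
Column 4 needs 510; the known cells sum to 424, so (1,4) = 86.
The remaining cell in column 5 is (4,5) = 510 − 440 = 70.
Row 1 must total 510; the given cells sum to 380, so (1,3) = 130.
Row 3 must total 510; the given cells sum to 444, so (3,3) = 66.
Row 4 must total 510; the given cells sum to 372, so (4,3) = 138.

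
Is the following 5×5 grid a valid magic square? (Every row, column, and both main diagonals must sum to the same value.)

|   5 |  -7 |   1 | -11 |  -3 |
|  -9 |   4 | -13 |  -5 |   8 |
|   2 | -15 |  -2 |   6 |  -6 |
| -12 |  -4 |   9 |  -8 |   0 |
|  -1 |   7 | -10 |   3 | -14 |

Yes

Row 1: 5 + (-7) + 1 + (-11) + (-3) = -15.
Row 2: -9 + 4 + (-13) + (-5) + 8 = -15.
Row 3: 2 + (-15) + (-2) + 6 + (-6) = -15.
Row 4: -12 + (-4) + 9 + (-8) + 0 = -15.
Row 5: -1 + 7 + (-10) + 3 + (-14) = -15.
Column 1: 5 + (-9) + 2 + (-12) + (-1) = -15.
Column 2: -7 + 4 + (-15) + (-4) + 7 = -15.
Column 3: 1 + (-13) + (-2) + 9 + (-10) = -15.
Column 4: -11 + (-5) + 6 + (-8) + 3 = -15.
Column 5: -3 + 8 + (-6) + 0 + (-14) = -15.
Main diagonal: 5 + 4 + (-2) + (-8) + (-14) = -15.
Anti-diagonal: -3 + (-5) + (-2) + (-4) + (-1) = -15.
All lines sum to -15.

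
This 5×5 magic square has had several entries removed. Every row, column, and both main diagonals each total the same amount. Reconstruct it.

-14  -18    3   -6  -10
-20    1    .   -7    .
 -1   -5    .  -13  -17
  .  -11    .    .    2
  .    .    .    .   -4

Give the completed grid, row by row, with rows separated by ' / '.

-14 -18 3 -6 -10 / -20 1 -3 -7 -16 / -1 -5 -9 -13 -17 / -2 -11 -15 -19 2 / -8 -12 -21 0 -4

Row 1 is already complete: -14 + -18 + 3 + -6 + -10 = -45, so that is the magic constant.
Row 3 needs -45; the known cells sum to -36, so (3,3) = -9.
Column 2: -18 + 1 + (-5) + (-11) + ? = -45, so (5,2) = -12.
The remaining cell in column 5 is (2,5) = -45 − (-29) = -16.
Using main diagonal: -14 + 1 + (-9) + (-4) + ? → (4,4) = -45 − (-26) = -19.
Anti-diagonal: -10 + (-7) + (-9) + (-11) + ? = -45, so (5,1) = -8.
The remaining cell in row 2 is (2,3) = -45 − (-42) = -3.
Column 1: -14 + (-20) + (-1) + (-8) + ? = -45, so (4,1) = -2.
The remaining cell in column 4 is (5,4) = -45 − (-45) = 0.
Row 4 must total -45; the given cells sum to -30, so (4,3) = -15.
Using row 5: -8 + (-12) + 0 + (-4) + ? → (5,3) = -45 − (-24) = -21.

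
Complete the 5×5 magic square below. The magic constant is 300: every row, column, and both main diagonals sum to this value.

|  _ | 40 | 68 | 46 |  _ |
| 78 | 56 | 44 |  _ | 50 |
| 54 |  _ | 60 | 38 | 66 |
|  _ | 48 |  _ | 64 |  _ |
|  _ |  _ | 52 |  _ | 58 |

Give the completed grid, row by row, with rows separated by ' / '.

From row 2, 300 − (78 + 56 + 44 + 50) gives (2,4) = 72.
Row 3 needs 300; the known cells sum to 218, so (3,2) = 82.
Column 2: 40 + 56 + 82 + 48 + ? = 300, so (5,2) = 74.
The remaining cell in column 3 is (4,3) = 300 − 224 = 76.
Using column 4: 46 + 72 + 38 + 64 + ? → (5,4) = 300 − 220 = 80.
From main diagonal, 300 − (56 + 60 + 64 + 58) gives (1,1) = 62.
Using row 1: 62 + 40 + 68 + 46 + ? → (1,5) = 300 − 216 = 84.
Using row 5: 74 + 52 + 80 + 58 + ? → (5,1) = 300 − 264 = 36.
Column 1: 62 + 78 + 54 + 36 + ? = 300, so (4,1) = 70.
From column 5, 300 − (84 + 50 + 66 + 58) gives (4,5) = 42.

62 40 68 46 84 / 78 56 44 72 50 / 54 82 60 38 66 / 70 48 76 64 42 / 36 74 52 80 58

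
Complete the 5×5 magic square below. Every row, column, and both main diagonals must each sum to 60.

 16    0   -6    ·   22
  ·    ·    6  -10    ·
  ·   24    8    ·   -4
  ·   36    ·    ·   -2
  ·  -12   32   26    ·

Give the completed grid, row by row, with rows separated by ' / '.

Using row 1: 16 + 0 + (-6) + 22 + ? → (1,4) = 60 − 32 = 28.
Column 2 must total 60; the given cells sum to 48, so (2,2) = 12.
Using column 3: -6 + 6 + 8 + 32 + ? → (4,3) = 60 − 40 = 20.
Anti-diagonal needs 60; the known cells sum to 56, so (5,1) = 4.
Row 5: 4 + (-12) + 32 + 26 + ? = 60, so (5,5) = 10.
From column 5, 60 − (22 + (-4) + (-2) + 10) gives (2,5) = 34.
Using main diagonal: 16 + 12 + 8 + 10 + ? → (4,4) = 60 − 46 = 14.
From row 2, 60 − (12 + 6 + (-10) + 34) gives (2,1) = 18.
Using row 4: 36 + 20 + 14 + (-2) + ? → (4,1) = 60 − 68 = -8.
Column 1 needs 60; the known cells sum to 30, so (3,1) = 30.
Column 4 needs 60; the known cells sum to 58, so (3,4) = 2.

16 0 -6 28 22 / 18 12 6 -10 34 / 30 24 8 2 -4 / -8 36 20 14 -2 / 4 -12 32 26 10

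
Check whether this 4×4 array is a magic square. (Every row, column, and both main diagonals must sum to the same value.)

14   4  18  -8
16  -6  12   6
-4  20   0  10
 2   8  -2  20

Row 1: 14 + 4 + 18 + (-8) = 28.
Row 2: 16 + (-6) + 12 + 6 = 28.
Row 3: -4 + 20 + 0 + 10 = 26.
Row 4: 2 + 8 + (-2) + 20 = 28.
Column 1: 14 + 16 + (-4) + 2 = 28.
Column 2: 4 + (-6) + 20 + 8 = 26.
Column 3: 18 + 12 + 0 + (-2) = 28.
Column 4: -8 + 6 + 10 + 20 = 28.
Main diagonal: 14 + (-6) + 0 + 20 = 28.
Anti-diagonal: -8 + 12 + 20 + 2 = 26.

No — row 3 sums to 26 but row 4 sums to 28.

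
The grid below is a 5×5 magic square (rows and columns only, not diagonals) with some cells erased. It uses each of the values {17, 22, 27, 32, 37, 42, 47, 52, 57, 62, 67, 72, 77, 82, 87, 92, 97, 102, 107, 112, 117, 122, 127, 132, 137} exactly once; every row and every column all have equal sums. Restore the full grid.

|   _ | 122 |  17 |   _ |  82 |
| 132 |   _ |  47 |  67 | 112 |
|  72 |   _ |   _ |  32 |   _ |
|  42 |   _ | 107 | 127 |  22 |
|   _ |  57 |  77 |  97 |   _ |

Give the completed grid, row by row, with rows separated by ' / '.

102 122 17 62 82 / 132 27 47 67 112 / 72 92 137 32 52 / 42 87 107 127 22 / 37 57 77 97 117

The 25 entries sum to 1925, so each line sums to 1925/5 = 385.
The remaining cell in row 2 is (2,2) = 385 − 358 = 27.
The remaining cell in row 4 is (4,2) = 385 − 298 = 87.
Column 2 must total 385; the given cells sum to 293, so (3,2) = 92.
Using column 3: 17 + 47 + 107 + 77 + ? → (3,3) = 385 − 248 = 137.
Column 4: 67 + 32 + 127 + 97 + ? = 385, so (1,4) = 62.
Row 1 must total 385; the given cells sum to 283, so (1,1) = 102.
The remaining cell in row 3 is (3,5) = 385 − 333 = 52.
Using column 1: 102 + 132 + 72 + 42 + ? → (5,1) = 385 − 348 = 37.
The remaining cell in column 5 is (5,5) = 385 − 268 = 117.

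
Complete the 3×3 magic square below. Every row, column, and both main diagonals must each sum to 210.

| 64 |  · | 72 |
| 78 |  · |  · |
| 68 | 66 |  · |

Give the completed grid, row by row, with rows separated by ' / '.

Using row 1: 64 + 72 + ? → (1,2) = 210 − 136 = 74.
Row 3: 68 + 66 + ? = 210, so (3,3) = 76.
Column 2 needs 210; the known cells sum to 140, so (2,2) = 70.
Column 3 needs 210; the known cells sum to 148, so (2,3) = 62.

64 74 72 / 78 70 62 / 68 66 76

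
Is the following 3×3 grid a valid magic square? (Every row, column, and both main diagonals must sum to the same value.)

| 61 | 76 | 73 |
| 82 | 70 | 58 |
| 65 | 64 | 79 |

Row 1: 61 + 76 + 73 = 210.
Row 2: 82 + 70 + 58 = 210.
Row 3: 65 + 64 + 79 = 208.
Column 1: 61 + 82 + 65 = 208.
Column 2: 76 + 70 + 64 = 210.
Column 3: 73 + 58 + 79 = 210.
Main diagonal: 61 + 70 + 79 = 210.
Anti-diagonal: 73 + 70 + 65 = 208.

No — column 1 sums to 208 but column 3 sums to 210.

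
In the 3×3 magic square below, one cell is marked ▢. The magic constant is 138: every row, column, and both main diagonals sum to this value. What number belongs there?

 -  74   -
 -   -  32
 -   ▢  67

Column 3: 32 + 67 + ? = 138, so (1,3) = 39.
Row 1: 74 + 39 + ? = 138, so (1,1) = 25.
Main diagonal: 25 + 67 + ? = 138, so (2,2) = 46.
From anti-diagonal, 138 − (39 + 46) gives (3,1) = 53.
Using row 2: 46 + 32 + ? → (2,1) = 138 − 78 = 60.
Row 3: 53 + 67 + ? = 138, so (3,2) = 18.

18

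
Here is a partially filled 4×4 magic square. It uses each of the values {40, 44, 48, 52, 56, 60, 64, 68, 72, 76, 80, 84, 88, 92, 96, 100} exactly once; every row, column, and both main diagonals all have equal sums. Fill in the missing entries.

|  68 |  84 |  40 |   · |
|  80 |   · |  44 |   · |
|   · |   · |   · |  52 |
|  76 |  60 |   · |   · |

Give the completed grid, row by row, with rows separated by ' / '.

The 16 entries sum to 1120, so each line sums to 1120/4 = 280.
Row 1 needs 280; the known cells sum to 192, so (1,4) = 88.
Column 1 needs 280; the known cells sum to 224, so (3,1) = 56.
Anti-diagonal: 88 + 44 + 76 + ? = 280, so (3,2) = 72.
Row 3 must total 280; the given cells sum to 180, so (3,3) = 100.
Column 2 needs 280; the known cells sum to 216, so (2,2) = 64.
The remaining cell in column 3 is (4,3) = 280 − 184 = 96.
Main diagonal must total 280; the given cells sum to 232, so (4,4) = 48.
Row 2: 80 + 64 + 44 + ? = 280, so (2,4) = 92.

68 84 40 88 / 80 64 44 92 / 56 72 100 52 / 76 60 96 48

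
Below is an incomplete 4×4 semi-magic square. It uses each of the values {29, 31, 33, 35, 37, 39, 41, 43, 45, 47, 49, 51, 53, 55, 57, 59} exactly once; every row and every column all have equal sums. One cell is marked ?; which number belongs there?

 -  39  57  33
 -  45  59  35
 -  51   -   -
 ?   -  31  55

The 16 entries sum to 704, so each line sums to 704/4 = 176.
Row 1: 39 + 57 + 33 + ? = 176, so (1,1) = 47.
From row 2, 176 − (45 + 59 + 35) gives (2,1) = 37.
The remaining cell in column 2 is (4,2) = 176 − 135 = 41.
From column 3, 176 − (57 + 59 + 31) gives (3,3) = 29.
Column 4 must total 176; the given cells sum to 123, so (3,4) = 53.
Row 3 needs 176; the known cells sum to 133, so (3,1) = 43.
The remaining cell in row 4 is (4,1) = 176 − 127 = 49.

49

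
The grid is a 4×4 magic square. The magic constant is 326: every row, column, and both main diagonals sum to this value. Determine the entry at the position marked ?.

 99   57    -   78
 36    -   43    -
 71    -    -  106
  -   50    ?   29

Row 1: 99 + 57 + 78 + ? = 326, so (1,3) = 92.
Column 1 must total 326; the given cells sum to 206, so (4,1) = 120.
Column 4 needs 326; the known cells sum to 213, so (2,4) = 113.
Anti-diagonal must total 326; the given cells sum to 241, so (3,2) = 85.
Row 2: 36 + 43 + 113 + ? = 326, so (2,2) = 134.
Row 3 must total 326; the given cells sum to 262, so (3,3) = 64.
Using row 4: 120 + 50 + 29 + ? → (4,3) = 326 − 199 = 127.

127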